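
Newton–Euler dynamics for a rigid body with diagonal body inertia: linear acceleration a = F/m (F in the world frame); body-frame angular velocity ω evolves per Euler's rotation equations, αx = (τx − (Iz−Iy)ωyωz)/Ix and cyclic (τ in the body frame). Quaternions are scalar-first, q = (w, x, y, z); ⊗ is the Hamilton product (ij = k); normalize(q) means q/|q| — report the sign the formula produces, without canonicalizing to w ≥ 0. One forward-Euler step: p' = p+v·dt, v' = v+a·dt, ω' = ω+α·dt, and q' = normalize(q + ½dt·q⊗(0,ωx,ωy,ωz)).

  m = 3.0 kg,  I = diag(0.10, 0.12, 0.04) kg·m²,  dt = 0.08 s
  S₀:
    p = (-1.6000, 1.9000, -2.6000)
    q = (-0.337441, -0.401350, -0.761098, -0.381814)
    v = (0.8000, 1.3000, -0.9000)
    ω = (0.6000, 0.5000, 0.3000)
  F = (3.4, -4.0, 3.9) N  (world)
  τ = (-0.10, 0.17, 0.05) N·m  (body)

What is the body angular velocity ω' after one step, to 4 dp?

ω×(Iω) gyroscopic = (-0.0120, 0.0108, 0.0060)
α = I⁻¹(τ − ω×Iω) = (-0.8800, 1.3267, 1.1000)
ω + α·dt = (0.5296, 0.6061, 0.3880)

ω' = (0.5296, 0.6061, 0.3880)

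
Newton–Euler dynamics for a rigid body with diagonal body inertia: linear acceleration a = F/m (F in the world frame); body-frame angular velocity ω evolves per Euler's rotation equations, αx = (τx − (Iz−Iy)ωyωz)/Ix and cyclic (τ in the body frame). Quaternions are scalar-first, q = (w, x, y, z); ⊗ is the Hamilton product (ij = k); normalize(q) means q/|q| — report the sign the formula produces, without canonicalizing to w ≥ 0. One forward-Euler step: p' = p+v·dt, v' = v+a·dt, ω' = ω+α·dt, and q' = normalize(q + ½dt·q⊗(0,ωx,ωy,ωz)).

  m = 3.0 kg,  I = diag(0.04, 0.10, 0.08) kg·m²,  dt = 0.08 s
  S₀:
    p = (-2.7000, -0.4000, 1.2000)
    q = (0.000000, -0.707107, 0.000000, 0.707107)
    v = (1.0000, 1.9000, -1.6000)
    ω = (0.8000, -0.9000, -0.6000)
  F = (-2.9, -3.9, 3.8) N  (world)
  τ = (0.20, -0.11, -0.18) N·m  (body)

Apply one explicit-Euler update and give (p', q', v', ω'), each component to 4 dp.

angular accel α = (5.2700, -1.2920, -1.7100)
new body rate ω' = (1.2216, -1.0034, -0.7368)
q⊗(0,ω) = (0.9899498, 0.6363963, 0.1414214, 0.6363963)
updated quaternion q' = (0.0395, -0.6807, 0.0056, 0.7315)
new position p' = (-2.6200, -0.2480, 1.0720)
new velocity v' = (0.9227, 1.7960, -1.4987)

p' = (-2.6200, -0.2480, 1.0720)
q' = (0.0395, -0.6807, 0.0056, 0.7315)
v' = (0.9227, 1.7960, -1.4987)
ω' = (1.2216, -1.0034, -0.7368)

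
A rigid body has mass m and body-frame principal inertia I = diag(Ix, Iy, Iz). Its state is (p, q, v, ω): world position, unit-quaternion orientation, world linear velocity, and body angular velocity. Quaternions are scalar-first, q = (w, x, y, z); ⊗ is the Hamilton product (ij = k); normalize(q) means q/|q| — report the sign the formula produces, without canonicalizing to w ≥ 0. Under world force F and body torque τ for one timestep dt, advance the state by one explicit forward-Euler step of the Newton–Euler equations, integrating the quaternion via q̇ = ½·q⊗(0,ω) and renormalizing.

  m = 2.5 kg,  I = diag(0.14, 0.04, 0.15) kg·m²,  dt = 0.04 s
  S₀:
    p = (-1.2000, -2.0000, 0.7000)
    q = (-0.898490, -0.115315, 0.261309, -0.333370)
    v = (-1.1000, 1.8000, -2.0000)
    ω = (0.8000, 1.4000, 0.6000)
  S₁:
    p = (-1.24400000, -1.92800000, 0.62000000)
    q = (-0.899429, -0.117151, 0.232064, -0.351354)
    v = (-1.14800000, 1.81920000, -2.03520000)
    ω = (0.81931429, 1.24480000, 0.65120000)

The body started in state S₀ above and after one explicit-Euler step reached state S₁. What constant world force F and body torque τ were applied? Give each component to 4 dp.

Δω = ω₁−ω₀ = (0.01931429, -0.15520000, 0.05120000)
precession coupling = (0.0924, -0.0048, -0.1120)
I·α + gyro = (0.1600, -0.1600, 0.0800)
Δv = v₁−v₀ = (-0.04800000, 0.01920000, -0.03520000)
F = m·Δv/dt = (-3.0000, 1.2000, -2.2000)

F = (-3.0000, 1.2000, -2.2000)
τ = (0.1600, -0.1600, 0.0800)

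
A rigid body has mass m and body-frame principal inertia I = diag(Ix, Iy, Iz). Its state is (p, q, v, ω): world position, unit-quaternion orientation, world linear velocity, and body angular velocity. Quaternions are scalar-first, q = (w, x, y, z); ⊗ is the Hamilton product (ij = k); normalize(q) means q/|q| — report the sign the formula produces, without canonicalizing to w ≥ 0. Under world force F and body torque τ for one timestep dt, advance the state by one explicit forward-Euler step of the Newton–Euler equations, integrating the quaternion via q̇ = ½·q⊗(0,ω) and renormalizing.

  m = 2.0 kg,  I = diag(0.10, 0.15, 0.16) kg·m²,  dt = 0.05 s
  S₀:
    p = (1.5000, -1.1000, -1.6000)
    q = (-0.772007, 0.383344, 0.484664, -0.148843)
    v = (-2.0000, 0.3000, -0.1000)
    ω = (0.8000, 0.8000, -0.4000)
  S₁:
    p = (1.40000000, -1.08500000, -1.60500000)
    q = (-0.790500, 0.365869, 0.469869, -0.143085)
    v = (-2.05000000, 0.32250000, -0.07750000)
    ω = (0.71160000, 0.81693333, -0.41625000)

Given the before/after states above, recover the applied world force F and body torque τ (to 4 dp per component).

F = (-2.0000, 0.9000, 0.9000)
τ = (-0.1800, 0.0700, -0.0200)

velocity change Δv = (-0.05000000, 0.02250000, 0.02250000)
applied force F = (-2.0000, 0.9000, 0.9000)
rate change Δω = (-0.08840000, 0.01693333, -0.01625000)
gyro term ω₀×Iω₀ = (-0.0032, 0.0192, 0.0320)
τ = I·(Δω/dt) + ω₀×(Iω₀) = (-0.1800, 0.0700, -0.0200)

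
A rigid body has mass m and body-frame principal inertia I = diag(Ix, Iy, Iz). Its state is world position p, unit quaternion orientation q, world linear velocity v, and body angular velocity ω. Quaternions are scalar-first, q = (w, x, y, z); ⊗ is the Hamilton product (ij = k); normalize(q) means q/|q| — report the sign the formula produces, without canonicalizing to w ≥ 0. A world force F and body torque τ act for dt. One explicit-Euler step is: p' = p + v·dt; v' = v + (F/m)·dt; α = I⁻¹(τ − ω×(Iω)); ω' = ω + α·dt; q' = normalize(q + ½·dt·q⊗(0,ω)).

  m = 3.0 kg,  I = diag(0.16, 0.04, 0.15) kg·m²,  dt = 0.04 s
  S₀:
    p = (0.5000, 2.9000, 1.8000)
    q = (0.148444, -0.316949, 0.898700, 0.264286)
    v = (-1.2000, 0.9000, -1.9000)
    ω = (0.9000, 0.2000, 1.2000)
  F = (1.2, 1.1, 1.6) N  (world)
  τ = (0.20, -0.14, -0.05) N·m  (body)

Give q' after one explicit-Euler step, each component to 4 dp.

q' = (0.1441, -0.2936, 0.9112, 0.2503)

q⊗(0,ω) = (-0.2116291, 1.1591824, 0.6478850, -0.6940870)
updated quaternion q' = (0.1441, -0.2936, 0.9112, 0.2503)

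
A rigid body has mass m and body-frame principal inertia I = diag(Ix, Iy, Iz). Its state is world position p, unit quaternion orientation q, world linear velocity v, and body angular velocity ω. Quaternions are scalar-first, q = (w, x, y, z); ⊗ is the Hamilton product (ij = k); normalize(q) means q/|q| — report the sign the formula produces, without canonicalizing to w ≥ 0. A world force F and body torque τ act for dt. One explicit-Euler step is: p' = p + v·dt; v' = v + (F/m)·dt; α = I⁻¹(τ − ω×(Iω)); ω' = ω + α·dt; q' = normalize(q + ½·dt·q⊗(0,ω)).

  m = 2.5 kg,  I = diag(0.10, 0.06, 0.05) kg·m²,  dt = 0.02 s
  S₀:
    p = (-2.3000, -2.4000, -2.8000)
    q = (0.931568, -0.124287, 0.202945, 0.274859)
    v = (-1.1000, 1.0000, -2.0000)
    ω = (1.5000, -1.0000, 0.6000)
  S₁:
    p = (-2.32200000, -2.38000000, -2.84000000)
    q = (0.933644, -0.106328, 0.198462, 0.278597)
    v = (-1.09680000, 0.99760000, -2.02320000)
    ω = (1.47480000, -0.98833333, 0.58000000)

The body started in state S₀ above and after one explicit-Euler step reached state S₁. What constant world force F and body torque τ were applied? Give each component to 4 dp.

Δv = v₁−v₀ = (0.00320000, -0.00240000, -0.02320000)
m·(v₁−v₀)/dt = (0.4000, -0.3000, -2.9000)
ω₁ − ω₀ = (-0.02520000, 0.01166667, -0.02000000)
gyro term ω₀×Iω₀ = (0.0060, 0.0450, 0.0600)
τ = I·(Δω/dt) + ω₀×(Iω₀) = (-0.1200, 0.0800, 0.0100)

F = (0.4000, -0.3000, -2.9000)
τ = (-0.1200, 0.0800, 0.0100)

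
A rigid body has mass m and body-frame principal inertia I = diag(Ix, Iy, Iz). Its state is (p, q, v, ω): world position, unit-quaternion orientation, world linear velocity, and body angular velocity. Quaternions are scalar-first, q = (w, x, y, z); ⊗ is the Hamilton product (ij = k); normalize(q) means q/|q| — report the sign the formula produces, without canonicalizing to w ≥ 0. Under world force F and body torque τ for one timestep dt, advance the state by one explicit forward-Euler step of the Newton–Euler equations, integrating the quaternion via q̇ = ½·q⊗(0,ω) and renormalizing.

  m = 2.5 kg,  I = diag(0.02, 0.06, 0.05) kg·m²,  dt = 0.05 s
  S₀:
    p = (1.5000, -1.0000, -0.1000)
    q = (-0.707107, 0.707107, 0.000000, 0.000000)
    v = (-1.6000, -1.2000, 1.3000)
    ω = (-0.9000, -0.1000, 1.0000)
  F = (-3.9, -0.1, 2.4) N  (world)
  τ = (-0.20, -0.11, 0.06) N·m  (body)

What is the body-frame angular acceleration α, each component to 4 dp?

gyro term ω×Iω = (0.0010, 0.0270, 0.0036)
(τ − ω×Iω)/I = (-10.0500, -2.2833, 1.1280)

α = (-10.0500, -2.2833, 1.1280)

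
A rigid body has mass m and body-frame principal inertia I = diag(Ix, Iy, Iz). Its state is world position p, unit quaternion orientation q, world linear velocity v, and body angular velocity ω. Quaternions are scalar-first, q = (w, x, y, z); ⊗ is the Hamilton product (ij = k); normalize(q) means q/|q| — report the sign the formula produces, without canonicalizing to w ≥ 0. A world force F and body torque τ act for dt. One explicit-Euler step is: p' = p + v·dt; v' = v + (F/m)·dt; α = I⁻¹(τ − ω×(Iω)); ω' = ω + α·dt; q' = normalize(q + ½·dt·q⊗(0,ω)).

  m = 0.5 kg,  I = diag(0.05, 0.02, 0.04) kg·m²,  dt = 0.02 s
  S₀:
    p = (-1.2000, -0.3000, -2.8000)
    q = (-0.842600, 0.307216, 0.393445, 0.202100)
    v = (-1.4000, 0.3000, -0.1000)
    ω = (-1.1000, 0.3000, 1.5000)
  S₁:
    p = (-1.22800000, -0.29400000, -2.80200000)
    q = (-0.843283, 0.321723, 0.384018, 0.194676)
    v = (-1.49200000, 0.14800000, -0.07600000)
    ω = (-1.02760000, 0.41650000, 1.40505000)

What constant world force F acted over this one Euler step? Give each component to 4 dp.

Δv = v₁−v₀ = (-0.09200000, -0.15200000, 0.02400000)
applied force F = (-2.3000, -3.8000, 0.6000)

F = (-2.3000, -3.8000, 0.6000)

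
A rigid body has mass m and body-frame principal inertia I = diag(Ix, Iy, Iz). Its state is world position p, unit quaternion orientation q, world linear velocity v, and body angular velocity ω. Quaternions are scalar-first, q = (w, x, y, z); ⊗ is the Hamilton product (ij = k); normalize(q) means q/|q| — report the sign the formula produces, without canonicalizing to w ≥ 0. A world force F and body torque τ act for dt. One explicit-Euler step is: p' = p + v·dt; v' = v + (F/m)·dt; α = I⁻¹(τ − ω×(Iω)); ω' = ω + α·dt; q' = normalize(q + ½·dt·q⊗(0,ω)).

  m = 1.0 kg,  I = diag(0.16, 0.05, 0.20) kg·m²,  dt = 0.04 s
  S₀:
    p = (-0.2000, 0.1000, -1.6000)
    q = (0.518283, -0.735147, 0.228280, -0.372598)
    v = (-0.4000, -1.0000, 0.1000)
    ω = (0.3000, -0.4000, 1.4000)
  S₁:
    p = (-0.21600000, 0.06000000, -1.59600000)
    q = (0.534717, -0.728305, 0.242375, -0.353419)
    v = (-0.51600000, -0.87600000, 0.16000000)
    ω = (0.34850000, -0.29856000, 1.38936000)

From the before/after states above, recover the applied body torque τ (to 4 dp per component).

τ = (0.1100, 0.1100, -0.0400)

ω₁ − ω₀ = (0.04850000, 0.10144000, -0.01064000)
precession coupling = (-0.0840, -0.0168, 0.0132)
I·α + gyro = (0.1100, 0.1100, -0.0400)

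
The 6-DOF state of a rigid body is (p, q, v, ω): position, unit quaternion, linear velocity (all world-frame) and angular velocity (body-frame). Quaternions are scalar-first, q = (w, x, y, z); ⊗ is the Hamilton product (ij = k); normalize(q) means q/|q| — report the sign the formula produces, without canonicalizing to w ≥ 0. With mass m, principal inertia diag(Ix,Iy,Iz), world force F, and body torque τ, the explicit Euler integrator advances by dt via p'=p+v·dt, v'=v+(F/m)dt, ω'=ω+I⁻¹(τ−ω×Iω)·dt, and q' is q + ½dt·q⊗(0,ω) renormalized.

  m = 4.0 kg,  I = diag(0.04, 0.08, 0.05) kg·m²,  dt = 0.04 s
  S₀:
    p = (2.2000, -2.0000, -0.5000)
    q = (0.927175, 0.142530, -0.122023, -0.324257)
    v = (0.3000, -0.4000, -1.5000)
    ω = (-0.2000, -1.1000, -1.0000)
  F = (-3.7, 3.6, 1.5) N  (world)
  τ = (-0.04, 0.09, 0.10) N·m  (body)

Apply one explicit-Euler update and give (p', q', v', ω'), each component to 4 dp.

p' = (2.2120, -2.0160, -0.5600)
q' = (0.9182, 0.1341, -0.1382, -0.3463)
v' = (0.2630, -0.3640, -1.4850)
ω' = (-0.2070, -1.0540, -0.9270)

a = F/m = (-0.9250, 0.9000, 0.3750)
p' = p + v·dt = (2.2120, -2.0160, -0.5600)
v' = v + a·dt = (0.2630, -0.3640, -1.4850)
(τ − ω×Iω)/I = (-0.1750, 1.1500, 1.8240)
ω' = ω + α·dt = (-0.2070, -1.0540, -0.9270)
Hamilton product q⊗(0,ω) = (-0.4299763, -0.4200947, -0.8125111, -1.1083626)
q' = normalize(q + ½dt·q⊗(0,ω)) = (0.9182, 0.1341, -0.1382, -0.3463)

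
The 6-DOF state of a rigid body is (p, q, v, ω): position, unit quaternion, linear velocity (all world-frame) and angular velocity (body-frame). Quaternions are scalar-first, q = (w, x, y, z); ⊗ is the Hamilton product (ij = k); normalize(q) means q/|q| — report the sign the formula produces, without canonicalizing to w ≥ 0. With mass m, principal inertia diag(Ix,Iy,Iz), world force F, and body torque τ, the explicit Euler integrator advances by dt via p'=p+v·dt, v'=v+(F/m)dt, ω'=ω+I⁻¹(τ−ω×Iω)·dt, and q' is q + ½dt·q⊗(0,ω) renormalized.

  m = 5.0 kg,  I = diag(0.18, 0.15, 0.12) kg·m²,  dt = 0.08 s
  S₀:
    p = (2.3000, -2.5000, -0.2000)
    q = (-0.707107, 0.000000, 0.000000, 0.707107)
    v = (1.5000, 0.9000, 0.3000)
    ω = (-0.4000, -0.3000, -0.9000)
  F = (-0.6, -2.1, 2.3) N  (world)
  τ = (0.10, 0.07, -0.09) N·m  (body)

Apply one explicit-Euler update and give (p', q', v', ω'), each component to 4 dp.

p' = (2.4200, -2.4280, -0.1760)
q' = (-0.6811, 0.0198, -0.0028, 0.7319)
v' = (1.4904, 0.8664, 0.3368)
ω' = (-0.3520, -0.2742, -0.9576)

a = (-0.1200, -0.4200, 0.4600)
p' = p + v·dt = (2.4200, -2.4280, -0.1760)
v + (F/m)dt = (1.4904, 0.8664, 0.3368)
(τ − ω×Iω)/I = (0.6006, 0.3227, -0.7200)
ω' = ω + α·dt = (-0.3520, -0.2742, -0.9576)
Hamilton product q⊗(0,ω) = (0.6363963, 0.4949749, -0.0707107, 0.6363963)
q + ½dt·q⊗(0,ω), renormalized = (-0.6811, 0.0198, -0.0028, 0.7319)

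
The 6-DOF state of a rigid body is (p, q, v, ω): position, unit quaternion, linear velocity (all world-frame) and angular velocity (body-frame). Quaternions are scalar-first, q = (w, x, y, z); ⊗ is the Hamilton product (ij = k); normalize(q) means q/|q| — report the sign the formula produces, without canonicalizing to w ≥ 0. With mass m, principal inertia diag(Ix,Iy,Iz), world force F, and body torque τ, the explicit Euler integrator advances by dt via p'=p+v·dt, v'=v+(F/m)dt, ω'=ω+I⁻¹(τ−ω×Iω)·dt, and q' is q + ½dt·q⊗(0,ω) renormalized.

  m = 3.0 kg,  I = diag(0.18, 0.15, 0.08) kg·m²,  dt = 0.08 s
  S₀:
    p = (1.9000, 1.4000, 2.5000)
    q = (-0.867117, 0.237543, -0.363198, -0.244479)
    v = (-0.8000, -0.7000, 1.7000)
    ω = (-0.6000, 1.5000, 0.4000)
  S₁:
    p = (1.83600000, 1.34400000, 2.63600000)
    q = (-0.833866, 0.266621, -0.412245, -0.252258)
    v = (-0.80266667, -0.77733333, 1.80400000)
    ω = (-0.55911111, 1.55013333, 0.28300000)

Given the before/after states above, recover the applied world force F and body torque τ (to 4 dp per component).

rate change Δω = (0.04088889, 0.05013333, -0.11700000)
gyro term ω₀×Iω₀ = (-0.0420, -0.0240, 0.0270)
τ = I·(Δω/dt) + ω₀×(Iω₀) = (0.0500, 0.0700, -0.0900)
Δv = v₁−v₀ = (-0.00266667, -0.07733333, 0.10400000)
F = m·Δv/dt = (-0.1000, -2.9000, 3.9000)

F = (-0.1000, -2.9000, 3.9000)
τ = (0.0500, 0.0700, -0.0900)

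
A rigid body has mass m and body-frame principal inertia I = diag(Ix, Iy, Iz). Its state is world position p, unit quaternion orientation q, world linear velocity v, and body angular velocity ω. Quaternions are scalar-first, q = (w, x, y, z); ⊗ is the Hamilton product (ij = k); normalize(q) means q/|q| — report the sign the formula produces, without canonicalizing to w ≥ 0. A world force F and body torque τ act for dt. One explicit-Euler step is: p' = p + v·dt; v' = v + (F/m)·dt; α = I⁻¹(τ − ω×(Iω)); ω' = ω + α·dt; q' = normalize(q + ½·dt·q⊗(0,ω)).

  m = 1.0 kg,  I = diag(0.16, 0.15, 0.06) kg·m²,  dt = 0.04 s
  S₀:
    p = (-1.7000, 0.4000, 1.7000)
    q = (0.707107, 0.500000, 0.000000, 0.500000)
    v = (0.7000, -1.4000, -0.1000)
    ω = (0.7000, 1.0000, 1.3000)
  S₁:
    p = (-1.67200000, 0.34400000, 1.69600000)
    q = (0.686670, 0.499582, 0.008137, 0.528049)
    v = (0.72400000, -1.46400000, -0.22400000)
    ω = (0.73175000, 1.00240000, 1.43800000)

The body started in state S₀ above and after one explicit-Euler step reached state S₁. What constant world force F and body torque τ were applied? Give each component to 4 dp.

F = (0.6000, -1.6000, -3.1000)
τ = (0.0100, 0.1000, 0.2000)

Δv = v₁−v₀ = (0.02400000, -0.06400000, -0.12400000)
applied force F = (0.6000, -1.6000, -3.1000)
rate change Δω = (0.03175000, 0.00240000, 0.13800000)
precession coupling = (-0.1170, 0.0910, -0.0070)
applied torque τ = (0.0100, 0.1000, 0.2000)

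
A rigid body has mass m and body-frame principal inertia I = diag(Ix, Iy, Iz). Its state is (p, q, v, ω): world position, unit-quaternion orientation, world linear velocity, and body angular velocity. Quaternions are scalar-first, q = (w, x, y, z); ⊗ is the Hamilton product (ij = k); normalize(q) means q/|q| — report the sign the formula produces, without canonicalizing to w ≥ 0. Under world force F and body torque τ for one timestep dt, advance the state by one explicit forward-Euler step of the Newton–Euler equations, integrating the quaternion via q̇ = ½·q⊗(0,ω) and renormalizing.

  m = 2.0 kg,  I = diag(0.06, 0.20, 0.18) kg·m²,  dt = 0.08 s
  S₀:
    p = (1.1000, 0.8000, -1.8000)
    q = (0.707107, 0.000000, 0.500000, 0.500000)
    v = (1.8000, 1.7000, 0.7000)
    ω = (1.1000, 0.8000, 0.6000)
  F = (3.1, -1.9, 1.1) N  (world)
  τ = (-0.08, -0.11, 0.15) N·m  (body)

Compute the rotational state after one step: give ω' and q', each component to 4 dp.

ω' = (1.0061, 0.7877, 0.6119)
q' = (0.6779, 0.0271, 0.5437, 0.4941)

angular accel α = (-1.1733, -0.1540, 0.1489)
ω' = ω + α·dt = (1.0061, 0.7877, 0.6119)
2q̇ = q⊗(0,ω) = (-0.7000000, 0.6778177, 1.1156856, -0.1257358)
q' = normalize(q + ½dt·q⊗(0,ω)) = (0.6779, 0.0271, 0.5437, 0.4941)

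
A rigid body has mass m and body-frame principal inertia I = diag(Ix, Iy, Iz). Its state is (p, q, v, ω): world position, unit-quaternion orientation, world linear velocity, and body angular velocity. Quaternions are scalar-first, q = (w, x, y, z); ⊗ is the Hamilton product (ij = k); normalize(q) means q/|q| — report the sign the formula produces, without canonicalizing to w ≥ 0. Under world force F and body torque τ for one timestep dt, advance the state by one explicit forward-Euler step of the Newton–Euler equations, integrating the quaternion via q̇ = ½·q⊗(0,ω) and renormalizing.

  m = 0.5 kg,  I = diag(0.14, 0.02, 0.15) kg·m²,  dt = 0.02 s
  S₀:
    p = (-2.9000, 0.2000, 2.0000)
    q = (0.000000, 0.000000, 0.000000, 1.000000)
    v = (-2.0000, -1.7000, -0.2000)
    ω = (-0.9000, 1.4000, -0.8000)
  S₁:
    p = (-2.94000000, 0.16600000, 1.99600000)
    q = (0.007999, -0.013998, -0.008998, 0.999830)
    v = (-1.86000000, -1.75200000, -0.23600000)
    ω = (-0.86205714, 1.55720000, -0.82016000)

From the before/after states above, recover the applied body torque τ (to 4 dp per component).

Δω = ω₁−ω₀ = (0.03794286, 0.15720000, -0.02016000)
gyro term ω₀×Iω₀ = (-0.1456, -0.0072, 0.1512)
τ = I·(Δω/dt) + ω₀×(Iω₀) = (0.1200, 0.1500, 0.0000)

τ = (0.1200, 0.1500, 0.0000)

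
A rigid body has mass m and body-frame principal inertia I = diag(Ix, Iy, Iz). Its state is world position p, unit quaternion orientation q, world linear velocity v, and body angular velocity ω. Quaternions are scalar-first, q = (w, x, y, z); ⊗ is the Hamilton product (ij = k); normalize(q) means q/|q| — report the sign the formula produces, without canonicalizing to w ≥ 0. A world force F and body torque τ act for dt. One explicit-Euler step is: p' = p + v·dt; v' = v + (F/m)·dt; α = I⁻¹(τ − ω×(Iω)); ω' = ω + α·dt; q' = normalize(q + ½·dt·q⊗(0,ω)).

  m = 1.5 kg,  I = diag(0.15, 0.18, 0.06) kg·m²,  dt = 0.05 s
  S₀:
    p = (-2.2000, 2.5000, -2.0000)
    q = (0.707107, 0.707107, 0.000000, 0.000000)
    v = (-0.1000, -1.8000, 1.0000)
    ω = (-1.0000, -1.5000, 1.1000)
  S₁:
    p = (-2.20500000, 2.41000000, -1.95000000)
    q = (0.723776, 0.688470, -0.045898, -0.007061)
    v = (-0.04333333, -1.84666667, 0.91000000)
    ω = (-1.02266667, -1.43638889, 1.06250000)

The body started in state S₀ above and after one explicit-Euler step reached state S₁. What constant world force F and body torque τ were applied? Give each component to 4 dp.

Δω = ω₁−ω₀ = (-0.02266667, 0.06361111, -0.03750000)
gyro term ω₀×Iω₀ = (0.1980, -0.0990, 0.0450)
applied torque τ = (0.1300, 0.1300, 0.0000)
Δv = v₁−v₀ = (0.05666667, -0.04666667, -0.09000000)
m·(v₁−v₀)/dt = (1.7000, -1.4000, -2.7000)

F = (1.7000, -1.4000, -2.7000)
τ = (0.1300, 0.1300, 0.0000)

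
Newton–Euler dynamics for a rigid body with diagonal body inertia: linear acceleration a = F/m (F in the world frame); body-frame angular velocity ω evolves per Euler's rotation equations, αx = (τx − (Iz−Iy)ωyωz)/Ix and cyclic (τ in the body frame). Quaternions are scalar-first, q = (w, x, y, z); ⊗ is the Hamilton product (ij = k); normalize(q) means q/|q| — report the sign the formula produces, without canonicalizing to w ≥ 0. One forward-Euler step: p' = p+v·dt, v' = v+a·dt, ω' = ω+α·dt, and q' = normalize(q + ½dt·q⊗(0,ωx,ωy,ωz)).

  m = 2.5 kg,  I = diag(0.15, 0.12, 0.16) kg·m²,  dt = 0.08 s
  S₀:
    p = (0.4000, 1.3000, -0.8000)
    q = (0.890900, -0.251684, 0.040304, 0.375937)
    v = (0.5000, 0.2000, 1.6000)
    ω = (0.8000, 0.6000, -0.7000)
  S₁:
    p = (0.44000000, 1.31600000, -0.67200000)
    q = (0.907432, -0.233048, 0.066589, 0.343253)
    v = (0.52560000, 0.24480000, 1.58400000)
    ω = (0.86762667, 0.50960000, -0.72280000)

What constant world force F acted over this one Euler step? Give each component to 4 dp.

F = (0.8000, 1.4000, -0.5000)

Δv = v₁−v₀ = (0.02560000, 0.04480000, -0.01600000)
F = m·Δv/dt = (0.8000, 1.4000, -0.5000)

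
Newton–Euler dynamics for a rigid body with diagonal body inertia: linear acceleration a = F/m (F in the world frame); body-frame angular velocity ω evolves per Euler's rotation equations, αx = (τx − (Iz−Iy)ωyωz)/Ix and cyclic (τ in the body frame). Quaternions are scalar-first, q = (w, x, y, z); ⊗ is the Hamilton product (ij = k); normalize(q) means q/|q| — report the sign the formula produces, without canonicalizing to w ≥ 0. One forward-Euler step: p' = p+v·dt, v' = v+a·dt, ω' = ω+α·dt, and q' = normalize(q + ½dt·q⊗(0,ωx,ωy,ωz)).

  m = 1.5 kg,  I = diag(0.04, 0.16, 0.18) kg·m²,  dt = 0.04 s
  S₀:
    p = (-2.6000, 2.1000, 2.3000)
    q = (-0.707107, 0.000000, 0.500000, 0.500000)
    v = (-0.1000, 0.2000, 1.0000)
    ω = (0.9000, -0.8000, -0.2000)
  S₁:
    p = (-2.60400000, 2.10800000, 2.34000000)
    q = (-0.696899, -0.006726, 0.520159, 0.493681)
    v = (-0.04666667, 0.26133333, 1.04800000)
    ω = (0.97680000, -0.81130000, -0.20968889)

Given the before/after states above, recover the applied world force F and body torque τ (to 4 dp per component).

F = (2.0000, 2.3000, 1.8000)
τ = (0.0800, -0.0200, -0.1300)

v₁ − v₀ = (0.05333333, 0.06133333, 0.04800000)
m·(v₁−v₀)/dt = (2.0000, 2.3000, 1.8000)
Δω = ω₁−ω₀ = (0.07680000, -0.01130000, -0.00968889)
τ = I·(Δω/dt) + ω₀×(Iω₀) = (0.0800, -0.0200, -0.1300)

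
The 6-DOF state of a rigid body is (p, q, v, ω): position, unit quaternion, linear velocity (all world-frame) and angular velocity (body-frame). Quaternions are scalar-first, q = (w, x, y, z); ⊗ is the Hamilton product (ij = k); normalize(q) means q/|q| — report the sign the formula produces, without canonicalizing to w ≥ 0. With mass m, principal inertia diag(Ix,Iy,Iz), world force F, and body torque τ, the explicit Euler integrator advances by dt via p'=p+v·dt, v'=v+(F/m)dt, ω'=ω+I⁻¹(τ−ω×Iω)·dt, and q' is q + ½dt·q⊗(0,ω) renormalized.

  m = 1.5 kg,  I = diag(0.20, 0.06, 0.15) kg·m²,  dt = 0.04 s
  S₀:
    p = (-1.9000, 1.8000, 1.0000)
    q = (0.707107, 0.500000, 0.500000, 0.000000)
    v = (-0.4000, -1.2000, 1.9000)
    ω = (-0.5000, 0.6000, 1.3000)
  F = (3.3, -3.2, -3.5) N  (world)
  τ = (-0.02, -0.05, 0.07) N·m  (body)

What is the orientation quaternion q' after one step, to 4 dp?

Hamilton product q⊗(0,ω) = (-0.0500000, 0.2964465, -0.2257358, 1.4692391)
q + ½dt·q⊗(0,ω), renormalized = (0.7058, 0.5057, 0.4953, 0.0294)

q' = (0.7058, 0.5057, 0.4953, 0.0294)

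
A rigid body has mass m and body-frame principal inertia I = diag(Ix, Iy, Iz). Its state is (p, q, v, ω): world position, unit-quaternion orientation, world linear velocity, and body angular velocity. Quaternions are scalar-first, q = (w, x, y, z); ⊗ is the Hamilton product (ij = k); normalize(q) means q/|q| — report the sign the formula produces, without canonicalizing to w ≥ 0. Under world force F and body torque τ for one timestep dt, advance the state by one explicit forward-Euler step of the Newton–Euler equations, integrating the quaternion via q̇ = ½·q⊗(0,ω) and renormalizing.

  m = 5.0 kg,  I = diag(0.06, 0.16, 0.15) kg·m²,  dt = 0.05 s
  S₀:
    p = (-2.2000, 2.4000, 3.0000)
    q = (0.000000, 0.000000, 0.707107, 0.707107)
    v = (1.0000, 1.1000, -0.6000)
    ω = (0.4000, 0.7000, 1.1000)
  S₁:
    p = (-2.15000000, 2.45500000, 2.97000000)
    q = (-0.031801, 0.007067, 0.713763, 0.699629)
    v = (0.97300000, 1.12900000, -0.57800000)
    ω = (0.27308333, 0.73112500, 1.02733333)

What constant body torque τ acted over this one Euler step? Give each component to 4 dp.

rate change Δω = (-0.12691667, 0.03112500, -0.07266667)
precession coupling = (-0.0077, -0.0396, 0.0280)
τ = I·(Δω/dt) + ω₀×(Iω₀) = (-0.1600, 0.0600, -0.1900)

τ = (-0.1600, 0.0600, -0.1900)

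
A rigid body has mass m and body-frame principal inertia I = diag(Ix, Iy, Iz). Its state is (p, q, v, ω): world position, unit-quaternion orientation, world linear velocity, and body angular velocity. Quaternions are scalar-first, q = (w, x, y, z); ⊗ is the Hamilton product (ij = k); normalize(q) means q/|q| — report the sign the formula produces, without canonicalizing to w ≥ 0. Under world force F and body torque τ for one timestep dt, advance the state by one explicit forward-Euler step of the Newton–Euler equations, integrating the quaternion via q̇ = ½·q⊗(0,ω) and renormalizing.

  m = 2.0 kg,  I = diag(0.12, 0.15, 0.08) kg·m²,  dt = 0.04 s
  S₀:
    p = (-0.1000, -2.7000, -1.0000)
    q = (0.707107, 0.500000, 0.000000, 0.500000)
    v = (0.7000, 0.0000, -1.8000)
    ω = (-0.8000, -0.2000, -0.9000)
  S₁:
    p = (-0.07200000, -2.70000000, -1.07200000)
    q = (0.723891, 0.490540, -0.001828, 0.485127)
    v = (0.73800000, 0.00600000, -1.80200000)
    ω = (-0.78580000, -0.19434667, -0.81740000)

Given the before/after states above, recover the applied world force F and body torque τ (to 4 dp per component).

F = (1.9000, 0.3000, -0.1000)
τ = (0.0300, 0.0500, 0.1700)

rate change Δω = (0.01420000, 0.00565333, 0.08260000)
precession coupling = (-0.0126, 0.0288, 0.0048)
applied torque τ = (0.0300, 0.0500, 0.1700)
Δv = v₁−v₀ = (0.03800000, 0.00600000, -0.00200000)
applied force F = (1.9000, 0.3000, -0.1000)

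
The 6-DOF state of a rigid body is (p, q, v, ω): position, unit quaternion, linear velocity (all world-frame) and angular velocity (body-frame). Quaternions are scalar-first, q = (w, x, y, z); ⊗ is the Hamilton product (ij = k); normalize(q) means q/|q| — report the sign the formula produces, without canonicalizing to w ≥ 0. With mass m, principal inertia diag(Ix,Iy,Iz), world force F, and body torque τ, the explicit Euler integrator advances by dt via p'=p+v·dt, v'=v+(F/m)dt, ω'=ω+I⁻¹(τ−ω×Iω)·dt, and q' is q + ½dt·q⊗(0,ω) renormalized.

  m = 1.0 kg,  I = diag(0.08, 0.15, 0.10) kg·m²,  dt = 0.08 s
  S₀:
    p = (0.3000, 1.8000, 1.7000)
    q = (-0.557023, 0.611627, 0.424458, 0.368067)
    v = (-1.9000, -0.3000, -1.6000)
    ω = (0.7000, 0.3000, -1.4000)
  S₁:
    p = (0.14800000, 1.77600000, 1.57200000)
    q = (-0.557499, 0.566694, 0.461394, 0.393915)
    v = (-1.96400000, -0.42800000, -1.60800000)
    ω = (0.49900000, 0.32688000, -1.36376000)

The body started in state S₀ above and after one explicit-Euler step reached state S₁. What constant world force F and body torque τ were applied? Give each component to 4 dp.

F = (-0.8000, -1.6000, -0.1000)
τ = (-0.1800, 0.0700, 0.0600)

Δω = ω₁−ω₀ = (-0.20100000, 0.02688000, 0.03624000)
τ = I·(Δω/dt) + ω₀×(Iω₀) = (-0.1800, 0.0700, 0.0600)
velocity change Δv = (-0.06400000, -0.12800000, -0.00800000)
F = m·Δv/dt = (-0.8000, -1.6000, -0.1000)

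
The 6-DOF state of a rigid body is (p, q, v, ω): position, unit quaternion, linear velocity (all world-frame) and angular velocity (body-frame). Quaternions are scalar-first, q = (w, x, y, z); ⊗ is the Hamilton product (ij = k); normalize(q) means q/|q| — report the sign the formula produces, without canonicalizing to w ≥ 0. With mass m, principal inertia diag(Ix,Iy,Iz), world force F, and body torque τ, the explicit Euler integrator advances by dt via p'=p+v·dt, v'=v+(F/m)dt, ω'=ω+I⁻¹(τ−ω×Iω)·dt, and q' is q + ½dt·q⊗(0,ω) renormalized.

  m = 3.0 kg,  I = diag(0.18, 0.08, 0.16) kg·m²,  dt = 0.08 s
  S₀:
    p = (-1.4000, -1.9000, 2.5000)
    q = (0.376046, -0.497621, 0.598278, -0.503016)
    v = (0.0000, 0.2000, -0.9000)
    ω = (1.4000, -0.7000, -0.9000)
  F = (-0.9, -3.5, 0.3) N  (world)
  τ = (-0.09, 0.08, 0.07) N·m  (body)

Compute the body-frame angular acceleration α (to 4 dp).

α = (-0.7800, 1.3150, -0.1750)

precession coupling ω×(Iω) = (0.0504, -0.0252, 0.0980)
(τ − ω×Iω)/I = (-0.7800, 1.3150, -0.1750)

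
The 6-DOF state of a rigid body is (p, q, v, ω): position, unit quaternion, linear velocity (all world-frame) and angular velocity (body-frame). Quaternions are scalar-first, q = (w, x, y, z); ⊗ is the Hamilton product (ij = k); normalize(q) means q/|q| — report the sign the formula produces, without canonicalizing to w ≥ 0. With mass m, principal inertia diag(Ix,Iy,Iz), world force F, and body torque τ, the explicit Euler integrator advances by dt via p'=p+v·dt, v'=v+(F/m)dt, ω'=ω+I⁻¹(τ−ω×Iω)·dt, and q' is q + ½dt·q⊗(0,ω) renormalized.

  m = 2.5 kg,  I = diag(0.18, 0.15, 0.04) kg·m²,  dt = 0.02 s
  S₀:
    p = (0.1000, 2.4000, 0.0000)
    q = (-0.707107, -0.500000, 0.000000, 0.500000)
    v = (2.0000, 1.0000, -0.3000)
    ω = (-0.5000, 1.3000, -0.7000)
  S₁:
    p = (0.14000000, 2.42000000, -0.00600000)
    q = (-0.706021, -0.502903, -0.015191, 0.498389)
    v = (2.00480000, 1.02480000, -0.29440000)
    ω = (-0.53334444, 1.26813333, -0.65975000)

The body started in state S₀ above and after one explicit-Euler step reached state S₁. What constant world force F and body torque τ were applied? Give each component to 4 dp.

rate change Δω = (-0.03334444, -0.03186667, 0.04025000)
ω₀×(Iω₀) = (0.1001, 0.0490, 0.0195)
I·α + gyro = (-0.2000, -0.1900, 0.1000)
v₁ − v₀ = (0.00480000, 0.02480000, 0.00560000)
F = m·Δv/dt = (0.6000, 3.1000, 0.7000)

F = (0.6000, 3.1000, 0.7000)
τ = (-0.2000, -0.1900, 0.1000)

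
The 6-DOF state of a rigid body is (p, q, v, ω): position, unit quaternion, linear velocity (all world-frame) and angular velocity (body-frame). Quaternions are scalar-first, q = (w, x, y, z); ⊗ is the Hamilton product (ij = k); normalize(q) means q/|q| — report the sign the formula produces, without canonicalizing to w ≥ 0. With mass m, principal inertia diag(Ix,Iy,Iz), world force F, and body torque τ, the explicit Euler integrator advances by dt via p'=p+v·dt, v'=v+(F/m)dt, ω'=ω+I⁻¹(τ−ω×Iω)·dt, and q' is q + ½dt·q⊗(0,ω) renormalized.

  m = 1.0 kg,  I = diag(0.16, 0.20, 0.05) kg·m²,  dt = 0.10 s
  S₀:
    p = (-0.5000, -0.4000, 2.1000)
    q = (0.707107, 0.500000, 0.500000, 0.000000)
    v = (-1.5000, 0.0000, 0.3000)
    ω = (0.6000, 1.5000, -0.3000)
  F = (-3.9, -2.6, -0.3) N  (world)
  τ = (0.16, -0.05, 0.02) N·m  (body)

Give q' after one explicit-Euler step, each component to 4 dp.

q⊗(0,ω) = (-1.0500000, 0.2742642, 1.2106605, 0.2378679)
q + ½dt·q⊗(0,ω), renormalized = (0.6524, 0.5120, 0.5587, 0.0119)

q' = (0.6524, 0.5120, 0.5587, 0.0119)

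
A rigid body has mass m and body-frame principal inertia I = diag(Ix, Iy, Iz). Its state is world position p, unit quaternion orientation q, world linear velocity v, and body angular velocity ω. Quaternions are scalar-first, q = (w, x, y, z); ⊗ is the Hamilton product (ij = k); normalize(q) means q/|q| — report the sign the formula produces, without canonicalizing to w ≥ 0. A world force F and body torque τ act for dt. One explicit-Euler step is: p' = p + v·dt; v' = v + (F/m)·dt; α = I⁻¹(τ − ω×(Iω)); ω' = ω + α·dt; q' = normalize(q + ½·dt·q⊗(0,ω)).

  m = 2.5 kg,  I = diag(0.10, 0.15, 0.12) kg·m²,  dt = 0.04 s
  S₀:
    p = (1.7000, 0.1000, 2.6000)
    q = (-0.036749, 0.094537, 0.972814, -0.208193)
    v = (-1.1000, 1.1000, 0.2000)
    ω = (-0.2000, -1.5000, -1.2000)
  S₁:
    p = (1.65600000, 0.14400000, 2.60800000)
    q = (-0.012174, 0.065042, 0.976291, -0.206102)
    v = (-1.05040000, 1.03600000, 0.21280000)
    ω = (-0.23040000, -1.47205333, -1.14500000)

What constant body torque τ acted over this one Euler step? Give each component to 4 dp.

τ = (-0.1300, 0.1000, 0.1800)

rate change Δω = (-0.03040000, 0.02794667, 0.05500000)
applied torque τ = (-0.1300, 0.1000, 0.1800)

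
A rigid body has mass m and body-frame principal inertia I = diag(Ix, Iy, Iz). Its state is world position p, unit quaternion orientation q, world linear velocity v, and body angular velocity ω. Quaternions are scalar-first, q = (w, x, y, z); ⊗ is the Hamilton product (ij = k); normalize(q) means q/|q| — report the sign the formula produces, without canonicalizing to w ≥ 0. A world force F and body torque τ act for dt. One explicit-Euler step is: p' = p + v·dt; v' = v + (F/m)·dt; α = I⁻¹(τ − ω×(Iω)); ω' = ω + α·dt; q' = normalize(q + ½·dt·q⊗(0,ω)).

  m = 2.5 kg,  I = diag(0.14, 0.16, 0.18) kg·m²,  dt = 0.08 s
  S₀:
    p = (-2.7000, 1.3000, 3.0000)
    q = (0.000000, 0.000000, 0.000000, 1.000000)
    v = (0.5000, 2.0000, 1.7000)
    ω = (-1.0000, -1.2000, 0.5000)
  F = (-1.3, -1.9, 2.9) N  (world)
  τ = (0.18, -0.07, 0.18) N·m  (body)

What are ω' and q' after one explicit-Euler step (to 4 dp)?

ω' = (-0.8903, -1.2450, 0.5693)
q' = (-0.0200, 0.0479, -0.0399, 0.9979)

gyro term ω×Iω = (-0.0120, 0.0200, 0.0240)
α = I⁻¹(τ − ω×Iω) = (1.3714, -0.5625, 0.8667)
ω + α·dt = (-0.8903, -1.2450, 0.5693)
2q̇ = q⊗(0,ω) = (-0.5000000, 1.2000000, -1.0000000, 0.0000000)
q + ½dt·q⊗(0,ω), renormalized = (-0.0200, 0.0479, -0.0399, 0.9979)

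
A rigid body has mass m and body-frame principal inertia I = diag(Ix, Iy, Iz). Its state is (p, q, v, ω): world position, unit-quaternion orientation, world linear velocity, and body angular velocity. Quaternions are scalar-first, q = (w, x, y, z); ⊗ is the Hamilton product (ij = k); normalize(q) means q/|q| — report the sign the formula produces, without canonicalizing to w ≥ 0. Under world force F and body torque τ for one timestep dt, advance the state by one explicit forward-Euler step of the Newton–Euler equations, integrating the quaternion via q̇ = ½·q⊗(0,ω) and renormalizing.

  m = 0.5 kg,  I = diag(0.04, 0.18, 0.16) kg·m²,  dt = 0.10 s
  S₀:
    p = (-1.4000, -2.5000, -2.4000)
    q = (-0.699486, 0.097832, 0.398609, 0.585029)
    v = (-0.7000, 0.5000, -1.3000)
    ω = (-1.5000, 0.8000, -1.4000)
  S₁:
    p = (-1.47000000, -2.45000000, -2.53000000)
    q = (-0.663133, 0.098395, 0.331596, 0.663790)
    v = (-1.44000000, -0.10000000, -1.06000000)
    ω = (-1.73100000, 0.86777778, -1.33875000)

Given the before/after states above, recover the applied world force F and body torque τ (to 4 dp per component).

rate change Δω = (-0.23100000, 0.06777778, 0.06125000)
gyro term ω₀×Iω₀ = (0.0224, -0.2520, -0.1680)
τ = I·(Δω/dt) + ω₀×(Iω₀) = (-0.0700, -0.1300, -0.0700)
Δv = v₁−v₀ = (-0.74000000, -0.60000000, 0.24000000)
applied force F = (-3.7000, -3.0000, 1.2000)

F = (-3.7000, -3.0000, 1.2000)
τ = (-0.0700, -0.1300, -0.0700)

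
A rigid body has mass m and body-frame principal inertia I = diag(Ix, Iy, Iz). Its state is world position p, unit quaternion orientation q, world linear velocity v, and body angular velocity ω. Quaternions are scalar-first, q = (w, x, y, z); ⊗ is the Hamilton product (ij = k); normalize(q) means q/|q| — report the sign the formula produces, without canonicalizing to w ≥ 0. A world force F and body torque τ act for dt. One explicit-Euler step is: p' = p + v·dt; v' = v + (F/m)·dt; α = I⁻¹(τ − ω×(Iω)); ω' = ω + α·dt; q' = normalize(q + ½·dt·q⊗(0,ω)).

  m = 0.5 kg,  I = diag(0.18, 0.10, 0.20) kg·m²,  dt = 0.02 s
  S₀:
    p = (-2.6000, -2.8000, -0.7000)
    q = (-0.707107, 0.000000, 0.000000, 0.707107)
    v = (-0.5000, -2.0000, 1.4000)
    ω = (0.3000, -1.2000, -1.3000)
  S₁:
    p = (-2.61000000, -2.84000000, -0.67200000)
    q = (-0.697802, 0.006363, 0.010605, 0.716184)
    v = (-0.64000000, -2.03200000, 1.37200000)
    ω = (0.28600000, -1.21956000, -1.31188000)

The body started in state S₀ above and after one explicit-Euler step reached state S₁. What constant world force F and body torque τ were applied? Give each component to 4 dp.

rate change Δω = (-0.01400000, -0.01956000, -0.01188000)
ω₀×(Iω₀) = (0.1560, 0.0078, 0.0288)
applied torque τ = (0.0300, -0.0900, -0.0900)
Δv = v₁−v₀ = (-0.14000000, -0.03200000, -0.02800000)
F = m·Δv/dt = (-3.5000, -0.8000, -0.7000)

F = (-3.5000, -0.8000, -0.7000)
τ = (0.0300, -0.0900, -0.0900)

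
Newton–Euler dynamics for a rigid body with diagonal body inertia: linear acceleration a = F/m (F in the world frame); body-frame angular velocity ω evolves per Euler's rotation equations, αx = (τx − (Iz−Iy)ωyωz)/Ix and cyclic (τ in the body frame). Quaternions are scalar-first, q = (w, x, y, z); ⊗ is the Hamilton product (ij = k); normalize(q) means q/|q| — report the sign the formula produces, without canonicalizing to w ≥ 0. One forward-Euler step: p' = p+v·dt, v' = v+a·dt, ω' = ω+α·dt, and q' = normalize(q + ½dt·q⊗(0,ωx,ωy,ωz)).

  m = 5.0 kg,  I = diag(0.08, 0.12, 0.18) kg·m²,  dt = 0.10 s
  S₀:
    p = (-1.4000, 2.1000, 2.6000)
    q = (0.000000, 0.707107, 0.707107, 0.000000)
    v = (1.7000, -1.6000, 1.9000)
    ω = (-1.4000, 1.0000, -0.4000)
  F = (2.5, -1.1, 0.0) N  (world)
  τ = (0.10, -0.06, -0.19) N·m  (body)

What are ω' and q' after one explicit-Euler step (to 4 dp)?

ω' = (-1.2450, 0.9967, -0.4744)
q' = (0.0141, 0.6903, 0.7185, 0.0845)

gyro term ω×Iω = (-0.0240, -0.0560, -0.0560)
angular accel α = (1.5500, -0.0333, -0.7444)
ω + α·dt = (-1.2450, 0.9967, -0.4744)
Hamilton product q⊗(0,ω) = (0.2828428, -0.2828428, 0.2828428, 1.6970568)
q' = normalize(q + ½dt·q⊗(0,ω)) = (0.0141, 0.6903, 0.7185, 0.0845)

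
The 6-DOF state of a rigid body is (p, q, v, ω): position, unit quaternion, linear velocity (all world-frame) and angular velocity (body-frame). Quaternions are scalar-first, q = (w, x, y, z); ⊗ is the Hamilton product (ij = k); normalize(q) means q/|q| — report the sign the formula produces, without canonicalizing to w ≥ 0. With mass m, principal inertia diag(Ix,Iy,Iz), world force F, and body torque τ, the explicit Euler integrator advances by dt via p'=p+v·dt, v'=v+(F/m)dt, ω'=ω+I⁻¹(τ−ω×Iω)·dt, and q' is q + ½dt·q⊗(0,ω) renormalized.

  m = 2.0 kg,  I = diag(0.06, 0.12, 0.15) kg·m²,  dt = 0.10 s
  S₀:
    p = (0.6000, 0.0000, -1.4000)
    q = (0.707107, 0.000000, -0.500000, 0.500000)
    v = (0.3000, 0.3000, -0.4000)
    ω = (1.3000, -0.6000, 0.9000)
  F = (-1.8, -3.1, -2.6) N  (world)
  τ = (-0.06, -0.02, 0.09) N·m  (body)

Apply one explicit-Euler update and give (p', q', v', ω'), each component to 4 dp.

a = (-0.9000, -1.5500, -1.3000)
p + v·dt = (0.6300, 0.0300, -1.4400)
v + (F/m)dt = (0.2100, 0.1450, -0.5300)
precession coupling ω×(Iω) = (-0.0162, -0.1053, -0.0468)
(τ − ω×Iω)/I = (-0.7300, 0.7108, 0.9120)
new body rate ω' = (1.2270, -0.5289, 0.9912)
q⊗(0,ω) = (-0.7500000, 0.7692391, 0.2257358, 1.2863963)
updated quaternion q' = (0.6672, 0.0383, -0.4870, 0.5623)

p' = (0.6300, 0.0300, -1.4400)
q' = (0.6672, 0.0383, -0.4870, 0.5623)
v' = (0.2100, 0.1450, -0.5300)
ω' = (1.2270, -0.5289, 0.9912)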